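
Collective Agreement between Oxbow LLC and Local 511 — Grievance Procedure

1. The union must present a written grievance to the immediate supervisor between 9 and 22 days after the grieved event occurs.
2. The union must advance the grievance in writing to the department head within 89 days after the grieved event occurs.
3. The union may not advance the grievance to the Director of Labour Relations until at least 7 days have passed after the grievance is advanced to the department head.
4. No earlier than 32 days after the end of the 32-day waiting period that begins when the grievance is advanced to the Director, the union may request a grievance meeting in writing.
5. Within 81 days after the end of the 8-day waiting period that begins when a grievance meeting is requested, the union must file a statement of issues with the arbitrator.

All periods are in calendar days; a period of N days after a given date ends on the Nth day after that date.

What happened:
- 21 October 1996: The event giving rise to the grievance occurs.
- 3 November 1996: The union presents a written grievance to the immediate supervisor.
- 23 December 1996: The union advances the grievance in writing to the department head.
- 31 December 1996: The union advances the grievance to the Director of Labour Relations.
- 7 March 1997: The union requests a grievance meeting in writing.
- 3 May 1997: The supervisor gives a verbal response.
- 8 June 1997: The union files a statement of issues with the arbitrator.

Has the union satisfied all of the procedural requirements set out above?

Step 1: the window is 9–22 days after 21 October 1996 (when the grieved event occurs), so 30 October 1996 through 12 November 1996; 3 November 1996 falls inside that range.
Step 2: 89 days after 21 October 1996 (when the grieved event occurs) is 18 January 1997; 23 December 1996 is within that limit.
Step 3: the earliest permitted date is 7 days after 23 December 1996 (when the grievance is advanced to the department head), i.e. 30 December 1996; done 31 December 1996 — permitted.
Step 4: the earliest permitted date is 32 days after 1 February 1997 (end of the 32-day waiting period, which began when the grievance is advanced to the Director on 31 December 1996), i.e. 5 March 1997; done 7 March 1997, after the minimum wait.
Step 5: 81 days after 15 March 1997 (end of the 8-day waiting period, which began when a grievance meeting is requested on 7 March 1997) is 4 June 1997; not done until 8 June 1997, 4 days after the deadline.

No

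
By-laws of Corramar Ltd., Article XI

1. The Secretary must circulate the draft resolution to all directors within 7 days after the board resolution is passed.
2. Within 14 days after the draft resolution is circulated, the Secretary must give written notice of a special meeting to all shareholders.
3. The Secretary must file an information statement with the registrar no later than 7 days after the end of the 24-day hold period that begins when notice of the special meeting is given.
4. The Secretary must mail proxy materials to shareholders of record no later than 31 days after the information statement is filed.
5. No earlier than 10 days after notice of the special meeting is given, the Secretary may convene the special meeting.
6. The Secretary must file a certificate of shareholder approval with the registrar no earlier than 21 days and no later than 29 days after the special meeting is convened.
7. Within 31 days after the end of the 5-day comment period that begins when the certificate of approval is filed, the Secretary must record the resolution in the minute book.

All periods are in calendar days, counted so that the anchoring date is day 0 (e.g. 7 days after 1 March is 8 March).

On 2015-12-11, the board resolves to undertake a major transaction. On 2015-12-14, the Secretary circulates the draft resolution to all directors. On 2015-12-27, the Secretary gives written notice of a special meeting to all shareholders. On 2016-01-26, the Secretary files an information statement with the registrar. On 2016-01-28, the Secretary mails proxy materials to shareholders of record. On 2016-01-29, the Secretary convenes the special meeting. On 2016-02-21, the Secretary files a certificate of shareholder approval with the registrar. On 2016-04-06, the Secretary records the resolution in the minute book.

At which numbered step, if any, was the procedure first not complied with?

Step 7

(1) due by 2015-12-11 + 7 days = 2015-12-18; done 2015-12-14 — timely.
(2) due by 2015-12-14 + 14 days = 2015-12-28; completed 2015-12-27, before the deadline.
(3) due by 2016-01-20 + 7 days = 2016-01-27; 2016-01-26 is within that limit.
(4) due by 2016-01-26 + 31 days = 2016-02-26; completed 2016-01-28, before the deadline.
(5) permitted from 2015-12-27 + 10 days = 2016-01-06 onward; 2016-01-29 is on or after that date.
(6) the permitted window runs from 2016-01-29 + 21 = 2016-02-19 to 2016-01-29 + 29 = 2016-02-27; 2016-02-21 falls inside that range.
(7) due by 2016-02-26 + 31 days = 2016-03-28; not done until 2016-04-06, 9 days after the deadline.
The procedure was therefore not followed at step 7.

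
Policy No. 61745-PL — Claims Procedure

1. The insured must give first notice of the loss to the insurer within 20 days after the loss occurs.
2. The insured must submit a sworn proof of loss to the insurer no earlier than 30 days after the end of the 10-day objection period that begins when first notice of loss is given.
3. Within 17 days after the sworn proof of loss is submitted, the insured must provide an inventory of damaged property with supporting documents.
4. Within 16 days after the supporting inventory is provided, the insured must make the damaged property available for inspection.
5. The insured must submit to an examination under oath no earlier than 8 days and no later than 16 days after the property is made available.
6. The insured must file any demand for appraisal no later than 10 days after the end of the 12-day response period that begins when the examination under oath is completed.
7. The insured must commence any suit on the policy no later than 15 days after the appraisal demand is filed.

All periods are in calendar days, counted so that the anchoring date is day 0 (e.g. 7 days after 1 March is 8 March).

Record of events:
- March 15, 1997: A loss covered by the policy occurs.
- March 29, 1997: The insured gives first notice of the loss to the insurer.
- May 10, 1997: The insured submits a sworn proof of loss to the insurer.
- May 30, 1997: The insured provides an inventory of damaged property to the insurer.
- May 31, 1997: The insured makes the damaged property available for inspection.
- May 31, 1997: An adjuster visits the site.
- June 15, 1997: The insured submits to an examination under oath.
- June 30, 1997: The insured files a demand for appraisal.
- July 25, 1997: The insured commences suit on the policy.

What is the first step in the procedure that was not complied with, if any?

Step 1 — counting 20 days from March 15, 1997 (when the loss occurs) gives a deadline of April 4, 1997; done March 29, 1997 — timely.
Step 2 — must wait 30 days from April 8, 1997 (end of the 10-day objection period, which began when first notice of loss is given on March 29, 1997), so not before May 8, 1997; May 10, 1997 is on or after that date.
Step 3 — counting 17 days from May 10, 1997 (when the sworn proof of loss is submitted) gives a deadline of May 27, 1997; done May 30, 1997 — 3 days late.

Step 3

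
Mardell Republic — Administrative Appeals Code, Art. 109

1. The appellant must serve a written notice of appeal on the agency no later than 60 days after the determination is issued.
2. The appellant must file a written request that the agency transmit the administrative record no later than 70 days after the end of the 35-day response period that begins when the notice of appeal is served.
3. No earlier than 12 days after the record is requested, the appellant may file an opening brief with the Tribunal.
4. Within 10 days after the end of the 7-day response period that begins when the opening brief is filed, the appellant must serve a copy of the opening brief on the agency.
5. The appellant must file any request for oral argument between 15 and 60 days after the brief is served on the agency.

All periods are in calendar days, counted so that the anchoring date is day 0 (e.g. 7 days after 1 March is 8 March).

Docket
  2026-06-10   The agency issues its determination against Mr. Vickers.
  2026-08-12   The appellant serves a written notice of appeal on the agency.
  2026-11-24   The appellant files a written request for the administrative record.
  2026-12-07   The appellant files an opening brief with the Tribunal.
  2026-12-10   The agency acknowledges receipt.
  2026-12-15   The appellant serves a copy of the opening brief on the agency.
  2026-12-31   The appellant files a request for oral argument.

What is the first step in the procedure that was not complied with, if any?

Step 1: 60 days after 2026-06-10 (when the determination is issued) is 2026-08-09; not done until 2026-08-12, 3 days after the deadline.
No need to go further; step 1 was not satisfied.

Step 1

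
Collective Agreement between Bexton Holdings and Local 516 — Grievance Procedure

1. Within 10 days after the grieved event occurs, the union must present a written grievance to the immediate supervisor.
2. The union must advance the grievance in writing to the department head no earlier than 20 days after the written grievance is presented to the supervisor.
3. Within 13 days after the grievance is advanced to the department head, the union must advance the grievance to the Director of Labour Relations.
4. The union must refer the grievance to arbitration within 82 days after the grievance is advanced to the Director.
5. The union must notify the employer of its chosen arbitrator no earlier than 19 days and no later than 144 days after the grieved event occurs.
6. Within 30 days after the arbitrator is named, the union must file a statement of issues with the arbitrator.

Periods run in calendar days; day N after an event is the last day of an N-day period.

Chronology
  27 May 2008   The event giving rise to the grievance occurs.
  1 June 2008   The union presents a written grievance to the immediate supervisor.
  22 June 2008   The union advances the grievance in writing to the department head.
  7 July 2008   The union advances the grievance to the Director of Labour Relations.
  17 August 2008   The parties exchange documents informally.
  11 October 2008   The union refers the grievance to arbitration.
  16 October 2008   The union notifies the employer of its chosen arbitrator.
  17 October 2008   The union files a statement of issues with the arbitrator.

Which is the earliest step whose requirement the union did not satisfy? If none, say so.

Step 3

Step 1: 10 days after 27 May 2008 (when the grieved event occurs) is 6 June 2008; completed 1 June 2008, before the deadline.
Step 2: the earliest permitted date is 20 days after 1 June 2008 (when the written grievance is presented to the supervisor), i.e. 21 June 2008; 22 June 2008 is on or after that date.
Step 3: 13 days after 22 June 2008 (when the grievance is advanced to the department head) is 5 July 2008; 7 July 2008 misses that deadline by 2 days.
Later steps need not be reached.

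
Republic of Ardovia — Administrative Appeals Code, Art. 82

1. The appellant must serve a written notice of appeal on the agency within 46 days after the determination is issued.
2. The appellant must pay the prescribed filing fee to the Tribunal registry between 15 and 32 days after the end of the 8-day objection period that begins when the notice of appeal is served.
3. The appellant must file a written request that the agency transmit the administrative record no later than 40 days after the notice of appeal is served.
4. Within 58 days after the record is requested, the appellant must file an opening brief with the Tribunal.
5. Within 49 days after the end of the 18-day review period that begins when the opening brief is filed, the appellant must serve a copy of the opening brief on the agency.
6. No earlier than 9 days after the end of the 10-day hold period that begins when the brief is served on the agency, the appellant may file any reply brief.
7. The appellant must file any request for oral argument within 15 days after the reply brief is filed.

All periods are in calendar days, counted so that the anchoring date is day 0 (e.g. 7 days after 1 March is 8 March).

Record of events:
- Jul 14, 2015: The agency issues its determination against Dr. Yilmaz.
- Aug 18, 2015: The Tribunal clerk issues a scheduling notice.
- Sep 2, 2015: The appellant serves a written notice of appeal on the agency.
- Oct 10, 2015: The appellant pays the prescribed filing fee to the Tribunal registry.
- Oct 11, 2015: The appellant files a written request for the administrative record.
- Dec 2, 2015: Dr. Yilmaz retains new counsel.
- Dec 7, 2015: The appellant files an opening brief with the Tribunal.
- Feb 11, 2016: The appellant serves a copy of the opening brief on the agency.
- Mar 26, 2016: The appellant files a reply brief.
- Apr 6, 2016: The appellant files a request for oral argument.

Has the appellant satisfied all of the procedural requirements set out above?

(1) due by Jul 14, 2015 + 46 days = Aug 29, 2015; not done until Sep 2, 2015, 4 days after the deadline.

No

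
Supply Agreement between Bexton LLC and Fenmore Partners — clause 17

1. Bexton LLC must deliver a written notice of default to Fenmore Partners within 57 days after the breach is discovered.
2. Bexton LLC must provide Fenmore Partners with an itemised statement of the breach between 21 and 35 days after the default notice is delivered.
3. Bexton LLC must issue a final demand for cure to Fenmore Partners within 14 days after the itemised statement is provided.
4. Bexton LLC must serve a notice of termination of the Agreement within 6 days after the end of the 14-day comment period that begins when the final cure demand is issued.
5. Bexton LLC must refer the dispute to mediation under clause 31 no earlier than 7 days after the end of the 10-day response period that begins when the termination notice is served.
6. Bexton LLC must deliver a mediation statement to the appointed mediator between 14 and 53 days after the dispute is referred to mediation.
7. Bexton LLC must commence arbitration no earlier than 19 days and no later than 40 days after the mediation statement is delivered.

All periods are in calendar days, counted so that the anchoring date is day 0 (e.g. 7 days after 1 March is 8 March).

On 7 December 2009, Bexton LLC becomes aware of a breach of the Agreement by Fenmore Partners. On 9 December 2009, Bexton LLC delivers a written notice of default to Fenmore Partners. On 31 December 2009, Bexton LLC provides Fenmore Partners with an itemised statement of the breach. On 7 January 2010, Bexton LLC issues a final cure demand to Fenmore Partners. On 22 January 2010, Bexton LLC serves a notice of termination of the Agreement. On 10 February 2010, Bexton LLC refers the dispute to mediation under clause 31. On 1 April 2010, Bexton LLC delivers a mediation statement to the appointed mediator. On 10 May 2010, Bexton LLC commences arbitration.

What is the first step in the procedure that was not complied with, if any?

None — every step was satisfied

(1) due by 7 December 2009 + 57 days = 2 February 2010; completed 9 December 2009, before the deadline.
(2) the permitted window runs from 9 December 2009 + 21 = 30 December 2009 to 9 December 2009 + 35 = 13 January 2010; done 31 December 2009 — within the window.
(3) due by 31 December 2009 + 14 days = 14 January 2010; done 7 January 2010 — timely.
(4) due by 21 January 2010 + 6 days = 27 January 2010; 22 January 2010 is within that limit.
(5) permitted from 1 February 2010 + 7 days = 8 February 2010 onward; done 10 February 2010 — permitted.
(6) the permitted window runs from 10 February 2010 + 14 = 24 February 2010 to 10 February 2010 + 53 = 4 April 2010; 1 April 2010 falls inside that range.
(7) the permitted window runs from 1 April 2010 + 19 = 20 April 2010 to 1 April 2010 + 40 = 11 May 2010; done 10 May 2010, which is between those dates.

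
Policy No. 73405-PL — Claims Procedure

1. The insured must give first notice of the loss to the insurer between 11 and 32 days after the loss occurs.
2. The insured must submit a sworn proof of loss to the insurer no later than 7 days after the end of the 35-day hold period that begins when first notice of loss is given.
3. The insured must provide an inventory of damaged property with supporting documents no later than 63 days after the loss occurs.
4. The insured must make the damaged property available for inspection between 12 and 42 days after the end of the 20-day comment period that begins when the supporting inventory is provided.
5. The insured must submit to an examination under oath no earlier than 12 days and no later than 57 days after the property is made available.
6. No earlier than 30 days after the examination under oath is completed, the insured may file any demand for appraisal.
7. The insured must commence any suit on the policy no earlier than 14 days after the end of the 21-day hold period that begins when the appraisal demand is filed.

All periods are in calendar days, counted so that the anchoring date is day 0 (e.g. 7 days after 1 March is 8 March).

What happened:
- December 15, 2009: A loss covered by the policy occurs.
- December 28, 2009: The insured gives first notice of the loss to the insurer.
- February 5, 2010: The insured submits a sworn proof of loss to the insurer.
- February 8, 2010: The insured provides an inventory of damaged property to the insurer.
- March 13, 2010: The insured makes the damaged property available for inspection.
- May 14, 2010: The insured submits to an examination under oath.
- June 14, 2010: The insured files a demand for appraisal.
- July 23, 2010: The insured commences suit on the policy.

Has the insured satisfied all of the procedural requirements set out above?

Step 1: the window is 11–32 days after December 15, 2009 (when the loss occurs), so December 26, 2009 through January 16, 2010; done December 28, 2009, which is between those dates.
Step 2: 7 days after February 1, 2010 (end of the 35-day hold period, which began when first notice of loss is given on December 28, 2009) is February 8, 2010; February 5, 2010 is within that limit.
Step 3: 63 days after December 15, 2009 (when the loss occurs) is February 16, 2010; done February 8, 2010 — timely.
Step 4: the window is 12–42 days after February 28, 2010 (end of the 20-day comment period, which began when the supporting inventory is provided on February 8, 2010), so March 12, 2010 through April 11, 2010; done March 13, 2010 — within the window.
Step 5: the window is 12–57 days after March 13, 2010 (when the property is made available), so March 25, 2010 through May 9, 2010; done May 14, 2010 — 5 days after the window closed.

No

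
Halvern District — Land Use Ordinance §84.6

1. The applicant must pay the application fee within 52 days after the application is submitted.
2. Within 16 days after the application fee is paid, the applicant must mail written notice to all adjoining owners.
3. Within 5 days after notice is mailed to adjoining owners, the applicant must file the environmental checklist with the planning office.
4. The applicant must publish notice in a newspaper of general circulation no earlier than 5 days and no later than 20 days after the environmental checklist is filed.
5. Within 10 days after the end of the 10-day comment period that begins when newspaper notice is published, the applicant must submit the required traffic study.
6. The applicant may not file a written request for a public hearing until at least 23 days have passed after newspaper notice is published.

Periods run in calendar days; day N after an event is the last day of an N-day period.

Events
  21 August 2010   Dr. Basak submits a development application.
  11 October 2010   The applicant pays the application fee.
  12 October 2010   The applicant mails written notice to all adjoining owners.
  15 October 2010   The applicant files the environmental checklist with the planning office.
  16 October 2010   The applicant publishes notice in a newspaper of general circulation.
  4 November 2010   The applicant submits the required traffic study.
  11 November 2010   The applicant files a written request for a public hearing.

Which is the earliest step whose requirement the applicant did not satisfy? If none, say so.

Step 4

Step 1 — counting 52 days from 21 August 2010 (when the application is submitted) gives a deadline of 12 October 2010; done 11 October 2010 — timely.
Step 2 — counting 16 days from 11 October 2010 (when the application fee is paid) gives a deadline of 27 October 2010; done 12 October 2010 — timely.
Step 3 — counting 5 days from 12 October 2010 (when notice is mailed to adjoining owners) gives a deadline of 17 October 2010; 15 October 2010 is within that limit.
Step 4 — 5 and 20 days from 15 October 2010 (when the environmental checklist is filed) are 20 October 2010 and 4 November 2010 respectively; done 16 October 2010 — 4 days before the window opened.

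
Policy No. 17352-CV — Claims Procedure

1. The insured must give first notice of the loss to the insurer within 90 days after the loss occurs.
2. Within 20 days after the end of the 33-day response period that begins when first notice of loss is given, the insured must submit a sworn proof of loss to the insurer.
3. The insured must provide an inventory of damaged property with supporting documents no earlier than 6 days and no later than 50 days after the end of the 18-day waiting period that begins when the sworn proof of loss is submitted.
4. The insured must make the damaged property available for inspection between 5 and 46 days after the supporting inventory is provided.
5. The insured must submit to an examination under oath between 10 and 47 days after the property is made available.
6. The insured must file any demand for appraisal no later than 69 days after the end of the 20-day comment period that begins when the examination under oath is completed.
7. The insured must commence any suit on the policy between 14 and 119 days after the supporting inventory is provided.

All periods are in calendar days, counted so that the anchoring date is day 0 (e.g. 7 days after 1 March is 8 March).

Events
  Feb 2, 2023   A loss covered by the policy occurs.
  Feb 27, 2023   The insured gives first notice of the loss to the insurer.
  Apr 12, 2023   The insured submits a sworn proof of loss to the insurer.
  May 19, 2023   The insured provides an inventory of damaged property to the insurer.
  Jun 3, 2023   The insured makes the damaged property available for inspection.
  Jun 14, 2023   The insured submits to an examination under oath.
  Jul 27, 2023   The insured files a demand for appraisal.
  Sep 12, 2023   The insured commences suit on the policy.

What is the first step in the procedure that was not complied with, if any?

None — every step was satisfied

Step 1: 90 days after Feb 2, 2023 (when the loss occurs) is May 3, 2023; done Feb 27, 2023 — timely.
Step 2: 20 days after Apr 1, 2023 (end of the 33-day response period, which began when first notice of loss is given on Feb 27, 2023) is Apr 21, 2023; done Apr 12, 2023 — timely.
Step 3: the window is 6–50 days after Apr 30, 2023 (end of the 18-day waiting period, which began when the sworn proof of loss is submitted on Apr 12, 2023), so May 6, 2023 through Jun 19, 2023; done May 19, 2023 — within the window.
Step 4: the window is 5–46 days after May 19, 2023 (when the supporting inventory is provided), so May 24, 2023 through Jul 4, 2023; done Jun 3, 2023 — within the window.
Step 5: the window is 10–47 days after Jun 3, 2023 (when the property is made available), so Jun 13, 2023 through Jul 20, 2023; done Jun 14, 2023 — within the window.
Step 6: 69 days after Jul 4, 2023 (end of the 20-day comment period, which began when the examination under oath is completed on Jun 14, 2023) is Sep 11, 2023; completed Jul 27, 2023, before the deadline.
Step 7: the window is 14–119 days after May 19, 2023 (when the supporting inventory is provided), so Jun 2, 2023 through Sep 15, 2023; Sep 12, 2023 falls inside that range.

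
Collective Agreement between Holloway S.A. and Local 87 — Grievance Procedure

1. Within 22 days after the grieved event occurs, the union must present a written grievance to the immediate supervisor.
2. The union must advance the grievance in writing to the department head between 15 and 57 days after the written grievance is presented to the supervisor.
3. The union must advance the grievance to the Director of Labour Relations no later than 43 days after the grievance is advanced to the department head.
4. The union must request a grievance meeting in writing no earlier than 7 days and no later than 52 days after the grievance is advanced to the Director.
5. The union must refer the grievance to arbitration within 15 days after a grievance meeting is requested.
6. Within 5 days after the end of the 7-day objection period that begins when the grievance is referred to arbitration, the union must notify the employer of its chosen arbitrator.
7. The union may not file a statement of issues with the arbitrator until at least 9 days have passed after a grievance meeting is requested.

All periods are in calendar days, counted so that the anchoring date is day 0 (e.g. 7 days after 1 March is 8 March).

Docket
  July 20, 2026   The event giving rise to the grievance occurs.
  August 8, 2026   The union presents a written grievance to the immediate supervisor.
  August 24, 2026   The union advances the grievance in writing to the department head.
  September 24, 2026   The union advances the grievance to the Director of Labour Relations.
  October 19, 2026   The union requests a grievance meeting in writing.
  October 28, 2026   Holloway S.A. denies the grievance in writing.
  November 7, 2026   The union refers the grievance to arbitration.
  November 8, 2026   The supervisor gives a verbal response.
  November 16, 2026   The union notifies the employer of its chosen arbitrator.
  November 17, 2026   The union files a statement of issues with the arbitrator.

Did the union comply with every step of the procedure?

Step 1 — counting 22 days from July 20, 2026 (when the grieved event occurs) gives a deadline of August 11, 2026; completed August 8, 2026, before the deadline.
Step 2 — 15 and 57 days from August 8, 2026 (when the written grievance is presented to the supervisor) are August 23, 2026 and October 4, 2026 respectively; done August 24, 2026 — within the window.
Step 3 — counting 43 days from August 24, 2026 (when the grievance is advanced to the department head) gives a deadline of October 6, 2026; completed September 24, 2026, before the deadline.
Step 4 — 7 and 52 days from September 24, 2026 (when the grievance is advanced to the Director) are October 1, 2026 and November 15, 2026 respectively; done October 19, 2026, which is between those dates.
Step 5 — counting 15 days from October 19, 2026 (when a grievance meeting is requested) gives a deadline of November 3, 2026; not done until November 7, 2026, 4 days after the deadline.

No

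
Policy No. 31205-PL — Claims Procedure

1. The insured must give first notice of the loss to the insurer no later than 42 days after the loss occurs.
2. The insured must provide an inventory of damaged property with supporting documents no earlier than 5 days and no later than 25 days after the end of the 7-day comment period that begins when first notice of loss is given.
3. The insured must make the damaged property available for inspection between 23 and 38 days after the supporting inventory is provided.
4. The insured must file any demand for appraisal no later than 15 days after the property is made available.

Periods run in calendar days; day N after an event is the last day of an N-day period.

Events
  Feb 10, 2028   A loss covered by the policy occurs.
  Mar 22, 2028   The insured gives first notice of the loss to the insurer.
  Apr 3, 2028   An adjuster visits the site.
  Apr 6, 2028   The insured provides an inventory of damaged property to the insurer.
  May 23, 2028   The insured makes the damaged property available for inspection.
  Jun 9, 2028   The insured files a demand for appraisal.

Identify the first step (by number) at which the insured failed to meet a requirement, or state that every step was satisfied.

Step 3

(1) due by Feb 10, 2028 + 42 days = Mar 23, 2028; Mar 22, 2028 is within that limit.
(2) the permitted window runs from Mar 29, 2028 + 5 = Apr 3, 2028 to Mar 29, 2028 + 25 = Apr 23, 2028; Apr 6, 2028 falls inside that range.
(3) the permitted window runs from Apr 6, 2028 + 23 = Apr 29, 2028 to Apr 6, 2028 + 38 = May 14, 2028; done May 23, 2028 — 9 days after the window closed.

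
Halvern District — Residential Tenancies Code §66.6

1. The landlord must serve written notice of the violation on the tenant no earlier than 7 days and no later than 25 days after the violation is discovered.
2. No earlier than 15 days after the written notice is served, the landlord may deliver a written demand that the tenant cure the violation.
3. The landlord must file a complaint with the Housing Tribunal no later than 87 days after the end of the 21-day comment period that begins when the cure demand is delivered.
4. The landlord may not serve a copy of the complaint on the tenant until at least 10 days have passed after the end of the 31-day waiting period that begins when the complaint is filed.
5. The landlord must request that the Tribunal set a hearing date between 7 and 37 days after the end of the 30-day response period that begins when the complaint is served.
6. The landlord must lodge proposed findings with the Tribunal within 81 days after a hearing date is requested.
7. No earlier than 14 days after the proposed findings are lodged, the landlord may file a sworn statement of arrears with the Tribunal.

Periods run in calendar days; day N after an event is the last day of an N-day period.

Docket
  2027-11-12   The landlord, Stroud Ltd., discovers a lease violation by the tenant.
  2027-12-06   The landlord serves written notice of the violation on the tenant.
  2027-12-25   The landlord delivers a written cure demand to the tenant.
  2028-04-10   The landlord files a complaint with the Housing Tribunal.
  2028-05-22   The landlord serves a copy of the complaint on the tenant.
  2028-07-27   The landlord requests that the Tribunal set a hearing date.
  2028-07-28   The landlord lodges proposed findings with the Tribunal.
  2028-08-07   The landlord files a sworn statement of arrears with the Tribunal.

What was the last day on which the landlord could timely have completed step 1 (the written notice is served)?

2027-12-07

Step 1 runs from 2027-11-12, when the violation is discovered. The window is 7–25 days after 2027-11-12; it closes on 2027-12-07.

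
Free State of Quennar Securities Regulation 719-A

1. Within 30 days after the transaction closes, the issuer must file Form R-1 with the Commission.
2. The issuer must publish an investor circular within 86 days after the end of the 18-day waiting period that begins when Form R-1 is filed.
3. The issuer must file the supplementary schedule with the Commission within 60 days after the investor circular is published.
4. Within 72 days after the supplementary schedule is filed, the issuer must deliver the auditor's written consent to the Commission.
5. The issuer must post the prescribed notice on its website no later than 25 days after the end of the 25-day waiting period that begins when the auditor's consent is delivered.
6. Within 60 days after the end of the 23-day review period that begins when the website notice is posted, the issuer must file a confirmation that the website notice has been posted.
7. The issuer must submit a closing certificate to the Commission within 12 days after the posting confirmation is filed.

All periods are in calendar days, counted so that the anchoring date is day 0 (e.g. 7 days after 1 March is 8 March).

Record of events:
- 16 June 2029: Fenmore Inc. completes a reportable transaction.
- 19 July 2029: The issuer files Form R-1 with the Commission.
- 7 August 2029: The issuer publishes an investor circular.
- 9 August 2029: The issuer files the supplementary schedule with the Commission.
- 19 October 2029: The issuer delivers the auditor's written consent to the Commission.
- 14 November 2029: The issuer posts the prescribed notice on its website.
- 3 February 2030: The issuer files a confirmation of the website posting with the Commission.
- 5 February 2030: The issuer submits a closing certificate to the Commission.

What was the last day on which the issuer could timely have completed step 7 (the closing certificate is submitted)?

Step 7 runs from 3 February 2030, when the posting confirmation is filed. 12 days after 3 February 2030 is 15 February 2030.

15 February 2030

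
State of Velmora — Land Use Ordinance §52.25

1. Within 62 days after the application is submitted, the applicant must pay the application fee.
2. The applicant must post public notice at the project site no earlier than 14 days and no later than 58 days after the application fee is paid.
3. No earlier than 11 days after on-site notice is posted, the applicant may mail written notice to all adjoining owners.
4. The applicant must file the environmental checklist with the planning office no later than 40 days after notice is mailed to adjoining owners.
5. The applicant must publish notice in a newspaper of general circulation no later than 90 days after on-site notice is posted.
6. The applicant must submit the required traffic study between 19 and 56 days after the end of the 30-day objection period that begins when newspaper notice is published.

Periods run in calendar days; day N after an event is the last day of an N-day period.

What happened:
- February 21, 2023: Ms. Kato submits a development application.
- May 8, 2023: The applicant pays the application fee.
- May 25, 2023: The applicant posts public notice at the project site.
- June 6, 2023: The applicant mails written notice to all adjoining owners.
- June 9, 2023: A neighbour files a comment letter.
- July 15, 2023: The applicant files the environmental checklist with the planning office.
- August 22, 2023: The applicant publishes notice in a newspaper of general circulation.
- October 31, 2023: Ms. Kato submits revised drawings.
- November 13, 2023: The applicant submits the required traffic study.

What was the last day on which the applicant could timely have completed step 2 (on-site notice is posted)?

Step 2 runs from May 8, 2023, when the application fee is paid. The window is 14–58 days after May 8, 2023; it closes on July 5, 2023.

July 5, 2023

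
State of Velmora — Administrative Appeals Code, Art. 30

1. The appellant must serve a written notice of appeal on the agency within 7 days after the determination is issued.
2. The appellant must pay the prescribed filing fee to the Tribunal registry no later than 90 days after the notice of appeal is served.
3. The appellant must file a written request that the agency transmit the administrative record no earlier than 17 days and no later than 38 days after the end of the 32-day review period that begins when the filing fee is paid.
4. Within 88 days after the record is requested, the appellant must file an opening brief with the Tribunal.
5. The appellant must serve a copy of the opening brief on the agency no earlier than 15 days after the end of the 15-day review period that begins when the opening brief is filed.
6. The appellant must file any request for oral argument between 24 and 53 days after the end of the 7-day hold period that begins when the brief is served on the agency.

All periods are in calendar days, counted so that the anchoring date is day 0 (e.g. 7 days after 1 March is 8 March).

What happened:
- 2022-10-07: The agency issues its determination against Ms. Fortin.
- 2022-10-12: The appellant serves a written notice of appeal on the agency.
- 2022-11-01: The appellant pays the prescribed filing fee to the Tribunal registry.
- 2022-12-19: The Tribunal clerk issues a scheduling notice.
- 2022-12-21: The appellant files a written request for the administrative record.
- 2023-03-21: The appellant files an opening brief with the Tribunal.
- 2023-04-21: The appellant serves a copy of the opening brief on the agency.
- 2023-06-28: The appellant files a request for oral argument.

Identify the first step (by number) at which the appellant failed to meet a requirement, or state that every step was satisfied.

Step 4

Step 1 — counting 7 days from 2022-10-07 (when the determination is issued) gives a deadline of 2022-10-14; done 2022-10-12 — timely.
Step 2 — counting 90 days from 2022-10-12 (when the notice of appeal is served) gives a deadline of 2023-01-10; 2022-11-01 is within that limit.
Step 3 — 17 and 38 days from 2022-12-03 (end of the 32-day review period, which began when the filing fee is paid on 2022-11-01) are 2022-12-20 and 2023-01-10 respectively; done 2022-12-21, which is between those dates.
Step 4 — counting 88 days from 2022-12-21 (when the record is requested) gives a deadline of 2023-03-19; done 2023-03-21 — 2 days late.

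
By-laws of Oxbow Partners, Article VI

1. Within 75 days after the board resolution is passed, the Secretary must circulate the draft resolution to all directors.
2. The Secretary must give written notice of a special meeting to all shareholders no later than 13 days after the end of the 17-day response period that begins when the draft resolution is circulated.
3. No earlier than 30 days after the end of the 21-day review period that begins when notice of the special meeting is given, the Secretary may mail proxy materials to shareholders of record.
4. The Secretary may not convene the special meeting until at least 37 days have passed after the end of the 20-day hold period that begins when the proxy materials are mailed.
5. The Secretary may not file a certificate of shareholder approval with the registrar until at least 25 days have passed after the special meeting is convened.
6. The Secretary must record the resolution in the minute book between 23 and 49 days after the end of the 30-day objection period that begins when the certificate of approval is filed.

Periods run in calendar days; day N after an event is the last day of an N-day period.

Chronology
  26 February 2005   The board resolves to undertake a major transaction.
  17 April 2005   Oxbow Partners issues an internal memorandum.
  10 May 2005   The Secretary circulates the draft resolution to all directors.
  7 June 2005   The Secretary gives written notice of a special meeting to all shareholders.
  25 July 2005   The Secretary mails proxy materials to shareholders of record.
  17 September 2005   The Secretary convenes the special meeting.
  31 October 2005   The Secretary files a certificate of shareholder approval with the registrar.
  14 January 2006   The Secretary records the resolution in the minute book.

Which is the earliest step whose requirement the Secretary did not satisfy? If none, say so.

Step 3

(1) due by 26 February 2005 + 75 days = 12 May 2005; done 10 May 2005 — timely.
(2) due by 27 May 2005 + 13 days = 9 June 2005; completed 7 June 2005, before the deadline.
(3) permitted from 28 June 2005 + 30 days = 28 July 2005 onward; done 25 July 2005 — 3 days too early.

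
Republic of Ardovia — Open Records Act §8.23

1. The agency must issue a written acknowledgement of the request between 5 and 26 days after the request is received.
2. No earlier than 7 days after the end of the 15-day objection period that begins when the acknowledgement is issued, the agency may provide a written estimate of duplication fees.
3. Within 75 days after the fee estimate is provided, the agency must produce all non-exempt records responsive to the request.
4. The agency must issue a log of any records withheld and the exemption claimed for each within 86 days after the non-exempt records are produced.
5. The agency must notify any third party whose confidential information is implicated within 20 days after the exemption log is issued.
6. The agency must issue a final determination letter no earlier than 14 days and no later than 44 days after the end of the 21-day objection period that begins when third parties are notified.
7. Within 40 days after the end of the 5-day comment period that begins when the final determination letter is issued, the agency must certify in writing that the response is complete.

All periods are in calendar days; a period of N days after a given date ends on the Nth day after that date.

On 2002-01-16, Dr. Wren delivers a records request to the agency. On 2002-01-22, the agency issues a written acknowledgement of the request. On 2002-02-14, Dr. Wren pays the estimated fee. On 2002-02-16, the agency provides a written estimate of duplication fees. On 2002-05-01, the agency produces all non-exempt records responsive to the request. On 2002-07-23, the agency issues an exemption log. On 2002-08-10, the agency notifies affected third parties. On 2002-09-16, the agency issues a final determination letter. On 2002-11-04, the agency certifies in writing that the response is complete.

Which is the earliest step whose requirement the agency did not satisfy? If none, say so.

(1) the permitted window runs from 2002-01-16 + 5 = 2002-01-21 to 2002-01-16 + 26 = 2002-02-11; 2002-01-22 falls inside that range.
(2) permitted from 2002-02-06 + 7 days = 2002-02-13 onward; done 2002-02-16 — permitted.
(3) due by 2002-02-16 + 75 days = 2002-05-02; done 2002-05-01 — timely.
(4) due by 2002-05-01 + 86 days = 2002-07-26; completed 2002-07-23, before the deadline.
(5) due by 2002-07-23 + 20 days = 2002-08-12; completed 2002-08-10, before the deadline.
(6) the permitted window runs from 2002-08-31 + 14 = 2002-09-14 to 2002-08-31 + 44 = 2002-10-14; done 2002-09-16 — within the window.
(7) due by 2002-09-21 + 40 days = 2002-10-31; not done until 2002-11-04, 4 days after the deadline.

Step 7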